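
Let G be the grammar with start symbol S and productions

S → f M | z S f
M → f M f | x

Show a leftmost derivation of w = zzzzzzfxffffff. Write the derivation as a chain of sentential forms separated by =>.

S => zSf => zzSff => zzzSfff => zzzzSffff => zzzzzSfffff => zzzzzzSffffff => zzzzzzfMffffff => zzzzzzfxffffff

S => zSf   [S → z S f]
zSf => zzSff   [S → z S f]
zzSff => zzzSfff   [S → z S f]
zzzSfff => zzzzSffff   [S → z S f]
zzzzSffff => zzzzzSfffff   [S → z S f]
zzzzzSfffff => zzzzzzSffffff   [S → z S f]
zzzzzzSffffff => zzzzzzfMffffff   [S → f M]
zzzzzzfMffffff => zzzzzzfxffffff   [M → x]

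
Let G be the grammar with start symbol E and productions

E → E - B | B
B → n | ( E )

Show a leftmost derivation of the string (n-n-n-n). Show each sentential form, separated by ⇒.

E ⇒ B ⇒ (E) ⇒ (E-B) ⇒ (E-B-B) ⇒ (E-B-B-B) ⇒ (B-B-B-B) ⇒ (n-B-B-B) ⇒ (n-n-B-B) ⇒ (n-n-n-B) ⇒ (n-n-n-n)

E ⇒ B   [E → B]
B ⇒ (E)   [B → ( E )]
(E) ⇒ (E-B)   [E → E - B]
(E-B) ⇒ (E-B-B)   [E → E - B]
(E-B-B) ⇒ (E-B-B-B)   [E → E - B]
(E-B-B-B) ⇒ (B-B-B-B)   [E → B]
(B-B-B-B) ⇒ (n-B-B-B)   [B → n]
(n-B-B-B) ⇒ (n-n-B-B)   [B → n]
(n-n-B-B) ⇒ (n-n-n-B)   [B → n]
(n-n-n-B) ⇒ (n-n-n-n)   [B → n]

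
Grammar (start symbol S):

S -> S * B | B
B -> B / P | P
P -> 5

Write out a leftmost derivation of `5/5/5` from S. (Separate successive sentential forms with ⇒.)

S ⇒ B ⇒ B/P ⇒ B/P/P ⇒ P/P/P ⇒ 5/P/P ⇒ 5/5/P ⇒ 5/5/5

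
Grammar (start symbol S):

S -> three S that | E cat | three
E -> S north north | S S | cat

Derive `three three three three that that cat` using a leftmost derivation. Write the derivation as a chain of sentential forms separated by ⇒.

S ⇒ E cat ⇒ S S cat ⇒ three S cat ⇒ three three S that cat ⇒ three three three S that that cat ⇒ three three three three that that cat

S ⇒ E cat   [S -> E cat]
E cat ⇒ S S cat   [E -> S S]
S S cat ⇒ three S cat   [S -> three]
three S cat ⇒ three three S that cat   [S -> three S that]
three three S that cat ⇒ three three three S that that cat   [S -> three S that]
three three three S that that cat ⇒ three three three three that that cat   [S -> three]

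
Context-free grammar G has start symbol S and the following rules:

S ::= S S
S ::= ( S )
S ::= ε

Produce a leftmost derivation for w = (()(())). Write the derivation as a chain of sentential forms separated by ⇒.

S ⇒ (S)   [S ::= ( S )]
(S) ⇒ (SS)   [S ::= S S]
(SS) ⇒ ((S)S)   [S ::= ( S )]
((S)S) ⇒ (()S)   [S ::= ε]
(()S) ⇒ (()SS)   [S ::= S S]
(()SS) ⇒ (()(S)S)   [S ::= ( S )]
(()(S)S) ⇒ (()((S))S)   [S ::= ( S )]
(()((S))S) ⇒ (()(())S)   [S ::= ε]
(()(())S) ⇒ (()(()))   [S ::= ε]

S⇒(S)⇒(SS)⇒((S)S)⇒(()S)⇒(()SS)⇒(()(S)S)⇒(()((S))S)⇒(()(())S)⇒(()(()))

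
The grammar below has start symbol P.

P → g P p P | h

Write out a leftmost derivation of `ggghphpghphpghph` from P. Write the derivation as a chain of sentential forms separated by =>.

P => gPpP   [P → g P p P]
gPpP => ggPpPpP   [P → g P p P]
ggPpPpP => gggPpPpPpP   [P → g P p P]
gggPpPpPpP => ggghpPpPpP   [P → h]
ggghpPpPpP => ggghphpPpP   [P → h]
ggghphpPpP => ggghphpgPpPpP   [P → g P p P]
ggghphpgPpPpP => ggghphpghpPpP   [P → h]
ggghphpghpPpP => ggghphpghphpP   [P → h]
ggghphpghphpP => ggghphpghphpgPpP   [P → g P p P]
ggghphpghphpgPpP => ggghphpghphpghpP   [P → h]
ggghphpghphpghpP => ggghphpghphpghph   [P → h]

P=>gPpP=>ggPpPpP=>gggPpPpPpP=>ggghpPpPpP=>ggghphpPpP=>ggghphpgPpPpP=>ggghphpghpPpP=>ggghphpghphpP=>ggghphpghphpgPpP=>ggghphpghphpghpP=>ggghphpghphpghph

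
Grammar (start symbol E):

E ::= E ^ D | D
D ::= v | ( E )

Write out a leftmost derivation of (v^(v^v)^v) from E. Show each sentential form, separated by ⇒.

E ⇒ D   [E ::= D]
D ⇒ (E)   [D ::= ( E )]
(E) ⇒ (E^D)   [E ::= E ^ D]
(E^D) ⇒ (E^D^D)   [E ::= E ^ D]
(E^D^D) ⇒ (D^D^D)   [E ::= D]
(D^D^D) ⇒ (v^D^D)   [D ::= v]
(v^D^D) ⇒ (v^(E)^D)   [D ::= ( E )]
(v^(E)^D) ⇒ (v^(E^D)^D)   [E ::= E ^ D]
(v^(E^D)^D) ⇒ (v^(D^D)^D)   [E ::= D]
(v^(D^D)^D) ⇒ (v^(v^D)^D)   [D ::= v]
(v^(v^D)^D) ⇒ (v^(v^v)^D)   [D ::= v]
(v^(v^v)^D) ⇒ (v^(v^v)^v)   [D ::= v]

E⇒D⇒(E)⇒(E^D)⇒(E^D^D)⇒(D^D^D)⇒(v^D^D)⇒(v^(E)^D)⇒(v^(E^D)^D)⇒(v^(D^D)^D)⇒(v^(v^D)^D)⇒(v^(v^v)^D)⇒(v^(v^v)^v)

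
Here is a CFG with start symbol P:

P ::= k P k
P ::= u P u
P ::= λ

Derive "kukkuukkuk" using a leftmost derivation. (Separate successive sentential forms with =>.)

P => kPk => kuPuk => kukPkuk => kukkPkkuk => kukkuPukkuk => kukkuukkuk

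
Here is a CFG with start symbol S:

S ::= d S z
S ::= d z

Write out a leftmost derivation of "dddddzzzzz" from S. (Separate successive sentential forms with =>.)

S => dSz => ddSzz => dddSzzz => ddddSzzzz => dddddzzzzz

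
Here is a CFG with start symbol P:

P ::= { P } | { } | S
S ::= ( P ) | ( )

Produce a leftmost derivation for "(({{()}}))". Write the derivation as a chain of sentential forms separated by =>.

P => S => (P) => (S) => ((P)) => (({P})) => (({{P}})) => (({{S}})) => (({{()}}))

P => S   [P ::= S]
S => (P)   [S ::= ( P )]
(P) => (S)   [P ::= S]
(S) => ((P))   [S ::= ( P )]
((P)) => (({P}))   [P ::= { P }]
(({P})) => (({{P}}))   [P ::= { P }]
(({{P}})) => (({{S}}))   [P ::= S]
(({{S}})) => (({{()}}))   [S ::= ( )]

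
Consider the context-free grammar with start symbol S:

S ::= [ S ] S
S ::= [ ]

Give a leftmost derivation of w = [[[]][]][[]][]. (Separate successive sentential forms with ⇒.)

S ⇒ [S]S   [S ::= [ S ] S]
[S]S ⇒ [[S]S]S   [S ::= [ S ] S]
[[S]S]S ⇒ [[[]]S]S   [S ::= [ ]]
[[[]]S]S ⇒ [[[]][]]S   [S ::= [ ]]
[[[]][]]S ⇒ [[[]][]][S]S   [S ::= [ S ] S]
[[[]][]][S]S ⇒ [[[]][]][[]]S   [S ::= [ ]]
[[[]][]][[]]S ⇒ [[[]][]][[]][]   [S ::= [ ]]

S ⇒ [S]S ⇒ [[S]S]S ⇒ [[[]]S]S ⇒ [[[]][]]S ⇒ [[[]][]][S]S ⇒ [[[]][]][[]]S ⇒ [[[]][]][[]][]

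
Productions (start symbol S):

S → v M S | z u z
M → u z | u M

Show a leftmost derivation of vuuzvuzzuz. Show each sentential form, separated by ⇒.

S⇒vMS⇒vuMS⇒vuuzS⇒vuuzvMS⇒vuuzvuzS⇒vuuzvuzzuz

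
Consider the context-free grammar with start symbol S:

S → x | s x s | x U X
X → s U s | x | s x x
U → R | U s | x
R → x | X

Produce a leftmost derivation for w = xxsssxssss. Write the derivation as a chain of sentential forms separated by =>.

S=>xUX=>xUsX=>xUssX=>xRssX=>xxssX=>xxsssUs=>xxsssUss=>xxsssUsss=>xxsssUssss=>xxsssxssss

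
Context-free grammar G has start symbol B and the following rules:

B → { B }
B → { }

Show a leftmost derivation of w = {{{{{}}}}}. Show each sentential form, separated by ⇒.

B⇒{B}⇒{{B}}⇒{{{B}}}⇒{{{{B}}}}⇒{{{{{}}}}}

B ⇒ {B}   [B → { B }]
{B} ⇒ {{B}}   [B → { B }]
{{B}} ⇒ {{{B}}}   [B → { B }]
{{{B}}} ⇒ {{{{B}}}}   [B → { B }]
{{{{B}}}} ⇒ {{{{{}}}}}   [B → { }]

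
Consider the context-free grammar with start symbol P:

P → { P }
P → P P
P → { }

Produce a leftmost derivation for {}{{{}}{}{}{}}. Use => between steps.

P => PP   [P → P P]
PP => {}P   [P → { }]
{}P => {}{P}   [P → { P }]
{}{P} => {}{PP}   [P → P P]
{}{PP} => {}{PPP}   [P → P P]
{}{PPP} => {}{PPPP}   [P → P P]
{}{PPPP} => {}{{P}PPP}   [P → { P }]
{}{{P}PPP} => {}{{{}}PPP}   [P → { }]
{}{{{}}PPP} => {}{{{}}{}PP}   [P → { }]
{}{{{}}{}PP} => {}{{{}}{}{}P}   [P → { }]
{}{{{}}{}{}P} => {}{{{}}{}{}{}}   [P → { }]

P => PP => {}P => {}{P} => {}{PP} => {}{PPP} => {}{PPPP} => {}{{P}PPP} => {}{{{}}PPP} => {}{{{}}{}PP} => {}{{{}}{}{}P} => {}{{{}}{}{}{}}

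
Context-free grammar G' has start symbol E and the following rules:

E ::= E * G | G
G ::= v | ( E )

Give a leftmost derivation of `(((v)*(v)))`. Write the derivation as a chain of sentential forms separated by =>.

E => G   [E ::= G]
G => (E)   [G ::= ( E )]
(E) => (G)   [E ::= G]
(G) => ((E))   [G ::= ( E )]
((E)) => ((E*G))   [E ::= E * G]
((E*G)) => ((G*G))   [E ::= G]
((G*G)) => (((E)*G))   [G ::= ( E )]
(((E)*G)) => (((G)*G))   [E ::= G]
(((G)*G)) => (((v)*G))   [G ::= v]
(((v)*G)) => (((v)*(E)))   [G ::= ( E )]
(((v)*(E))) => (((v)*(G)))   [E ::= G]
(((v)*(G))) => (((v)*(v)))   [G ::= v]

E=>G=>(E)=>(G)=>((E))=>((E*G))=>((G*G))=>(((E)*G))=>(((G)*G))=>(((v)*G))=>(((v)*(E)))=>(((v)*(G)))=>(((v)*(v)))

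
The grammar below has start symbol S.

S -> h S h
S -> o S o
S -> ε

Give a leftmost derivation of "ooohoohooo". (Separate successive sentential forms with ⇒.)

S ⇒ oSo   [S -> o S o]
oSo ⇒ ooSoo   [S -> o S o]
ooSoo ⇒ oooSooo   [S -> o S o]
oooSooo ⇒ ooohShooo   [S -> h S h]
ooohShooo ⇒ ooohoSohooo   [S -> o S o]
ooohoSohooo ⇒ ooohoohooo   [S -> ε]

S⇒oSo⇒ooSoo⇒oooSooo⇒ooohShooo⇒ooohoSohooo⇒ooohoohooo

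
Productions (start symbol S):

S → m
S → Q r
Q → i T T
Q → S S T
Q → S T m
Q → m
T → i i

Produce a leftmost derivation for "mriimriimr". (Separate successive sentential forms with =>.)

S=>Qr=>STmr=>QrTmr=>STmrTmr=>QrTmrTmr=>mrTmrTmr=>mriimrTmr=>mriimriimr

S => Qr   [S → Q r]
Qr => STmr   [Q → S T m]
STmr => QrTmr   [S → Q r]
QrTmr => STmrTmr   [Q → S T m]
STmrTmr => QrTmrTmr   [S → Q r]
QrTmrTmr => mrTmrTmr   [Q → m]
mrTmrTmr => mriimrTmr   [T → i i]
mriimrTmr => mriimriimr   [T → i i]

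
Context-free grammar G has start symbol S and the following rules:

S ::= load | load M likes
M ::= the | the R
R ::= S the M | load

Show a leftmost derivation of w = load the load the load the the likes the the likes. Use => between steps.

S => load M likes => load the R likes => load the S the M likes => load the load M likes the M likes => load the load the R likes the M likes => load the load the S the M likes the M likes => load the load the load the M likes the M likes => load the load the load the the likes the M likes => load the load the load the the likes the the likes

S => load M likes   [S ::= load M likes]
load M likes => load the R likes   [M ::= the R]
load the R likes => load the S the M likes   [R ::= S the M]
load the S the M likes => load the load M likes the M likes   [S ::= load M likes]
load the load M likes the M likes => load the load the R likes the M likes   [M ::= the R]
load the load the R likes the M likes => load the load the S the M likes the M likes   [R ::= S the M]
load the load the S the M likes the M likes => load the load the load the M likes the M likes   [S ::= load]
load the load the load the M likes the M likes => load the load the load the the likes the M likes   [M ::= the]
load the load the load the the likes the M likes => load the load the load the the likes the the likes   [M ::= the]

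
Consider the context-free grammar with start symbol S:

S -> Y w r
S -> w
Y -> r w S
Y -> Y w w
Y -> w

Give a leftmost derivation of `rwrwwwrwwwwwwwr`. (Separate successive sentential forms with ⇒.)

S ⇒ Ywr   [S -> Y w r]
Ywr ⇒ Ywwwr   [Y -> Y w w]
Ywwwr ⇒ Ywwwwwr   [Y -> Y w w]
Ywwwwwr ⇒ Ywwwwwwwr   [Y -> Y w w]
Ywwwwwwwr ⇒ rwSwwwwwwwr   [Y -> r w S]
rwSwwwwwwwr ⇒ rwYwrwwwwwwwr   [S -> Y w r]
rwYwrwwwwwwwr ⇒ rwrwSwrwwwwwwwr   [Y -> r w S]
rwrwSwrwwwwwwwr ⇒ rwrwwwrwwwwwwwr   [S -> w]

S⇒Ywr⇒Ywwwr⇒Ywwwwwr⇒Ywwwwwwwr⇒rwSwwwwwwwr⇒rwYwrwwwwwwwr⇒rwrwSwrwwwwwwwr⇒rwrwwwrwwwwwwwr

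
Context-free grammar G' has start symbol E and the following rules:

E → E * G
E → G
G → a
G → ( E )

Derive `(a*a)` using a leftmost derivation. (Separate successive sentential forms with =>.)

E => G   [E → G]
G => (E)   [G → ( E )]
(E) => (E*G)   [E → E * G]
(E*G) => (G*G)   [E → G]
(G*G) => (a*G)   [G → a]
(a*G) => (a*a)   [G → a]

E => G => (E) => (E*G) => (G*G) => (a*G) => (a*a)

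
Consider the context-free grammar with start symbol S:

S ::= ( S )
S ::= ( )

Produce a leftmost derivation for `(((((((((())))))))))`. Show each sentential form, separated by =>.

S => (S) => ((S)) => (((S))) => ((((S)))) => (((((S))))) => ((((((S)))))) => (((((((S))))))) => ((((((((S)))))))) => (((((((((S))))))))) => (((((((((())))))))))

S => (S)   [S ::= ( S )]
(S) => ((S))   [S ::= ( S )]
((S)) => (((S)))   [S ::= ( S )]
(((S))) => ((((S))))   [S ::= ( S )]
((((S)))) => (((((S)))))   [S ::= ( S )]
(((((S))))) => ((((((S))))))   [S ::= ( S )]
((((((S)))))) => (((((((S)))))))   [S ::= ( S )]
(((((((S))))))) => ((((((((S))))))))   [S ::= ( S )]
((((((((S)))))))) => (((((((((S)))))))))   [S ::= ( S )]
(((((((((S))))))))) => (((((((((())))))))))   [S ::= ( )]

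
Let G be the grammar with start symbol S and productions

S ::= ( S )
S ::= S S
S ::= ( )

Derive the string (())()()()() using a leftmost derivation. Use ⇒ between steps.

S ⇒ SS ⇒ SSS ⇒ SSSS ⇒ SSSSS ⇒ (S)SSSS ⇒ (())SSSS ⇒ (())()SSS ⇒ (())()()SS ⇒ (())()()()S ⇒ (())()()()()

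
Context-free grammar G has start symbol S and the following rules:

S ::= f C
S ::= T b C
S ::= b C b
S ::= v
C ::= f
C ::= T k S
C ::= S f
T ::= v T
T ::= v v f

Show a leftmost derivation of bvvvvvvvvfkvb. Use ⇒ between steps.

S⇒bCb⇒bTkSb⇒bvTkSb⇒bvvTkSb⇒bvvvTkSb⇒bvvvvTkSb⇒bvvvvvTkSb⇒bvvvvvvTkSb⇒bvvvvvvvvfkSb⇒bvvvvvvvvfkvb

S ⇒ bCb   [S ::= b C b]
bCb ⇒ bTkSb   [C ::= T k S]
bTkSb ⇒ bvTkSb   [T ::= v T]
bvTkSb ⇒ bvvTkSb   [T ::= v T]
bvvTkSb ⇒ bvvvTkSb   [T ::= v T]
bvvvTkSb ⇒ bvvvvTkSb   [T ::= v T]
bvvvvTkSb ⇒ bvvvvvTkSb   [T ::= v T]
bvvvvvTkSb ⇒ bvvvvvvTkSb   [T ::= v T]
bvvvvvvTkSb ⇒ bvvvvvvvvfkSb   [T ::= v v f]
bvvvvvvvvfkSb ⇒ bvvvvvvvvfkvb   [S ::= v]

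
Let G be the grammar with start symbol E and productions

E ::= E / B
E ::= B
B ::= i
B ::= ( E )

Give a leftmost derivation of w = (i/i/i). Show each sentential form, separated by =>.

E => B   [E ::= B]
B => (E)   [B ::= ( E )]
(E) => (E/B)   [E ::= E / B]
(E/B) => (E/B/B)   [E ::= E / B]
(E/B/B) => (B/B/B)   [E ::= B]
(B/B/B) => (i/B/B)   [B ::= i]
(i/B/B) => (i/i/B)   [B ::= i]
(i/i/B) => (i/i/i)   [B ::= i]

E=>B=>(E)=>(E/B)=>(E/B/B)=>(B/B/B)=>(i/B/B)=>(i/i/B)=>(i/i/i)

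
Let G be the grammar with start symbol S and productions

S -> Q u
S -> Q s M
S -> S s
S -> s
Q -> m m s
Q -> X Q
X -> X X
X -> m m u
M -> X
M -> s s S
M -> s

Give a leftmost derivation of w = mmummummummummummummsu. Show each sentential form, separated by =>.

S => Qu   [S -> Q u]
Qu => XQu   [Q -> X Q]
XQu => mmuQu   [X -> m m u]
mmuQu => mmuXQu   [Q -> X Q]
mmuXQu => mmuXXQu   [X -> X X]
mmuXXQu => mmuXXXQu   [X -> X X]
mmuXXXQu => mmuXXXXQu   [X -> X X]
mmuXXXXQu => mmuXXXXXQu   [X -> X X]
mmuXXXXXQu => mmummuXXXXQu   [X -> m m u]
mmummuXXXXQu => mmummummuXXXQu   [X -> m m u]
mmummummuXXXQu => mmummummummuXXQu   [X -> m m u]
mmummummummuXXQu => mmummummummummuXQu   [X -> m m u]
mmummummummummuXQu => mmummummummummummuQu   [X -> m m u]
mmummummummummummuQu => mmummummummummummummsu   [Q -> m m s]

S => Qu => XQu => mmuQu => mmuXQu => mmuXXQu => mmuXXXQu => mmuXXXXQu => mmuXXXXXQu => mmummuXXXXQu => mmummummuXXXQu => mmummummummuXXQu => mmummummummummuXQu => mmummummummummummuQu => mmummummummummummummsu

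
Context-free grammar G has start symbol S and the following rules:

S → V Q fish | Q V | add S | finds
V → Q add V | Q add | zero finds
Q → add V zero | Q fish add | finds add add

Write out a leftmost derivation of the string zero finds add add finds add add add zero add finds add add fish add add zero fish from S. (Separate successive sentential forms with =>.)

S => V Q fish   [S → V Q fish]
V Q fish => zero finds Q fish   [V → zero finds]
zero finds Q fish => zero finds add V zero fish   [Q → add V zero]
zero finds add V zero fish => zero finds add Q add V zero fish   [V → Q add V]
zero finds add Q add V zero fish => zero finds add add V zero add V zero fish   [Q → add V zero]
zero finds add add V zero add V zero fish => zero finds add add Q add zero add V zero fish   [V → Q add]
zero finds add add Q add zero add V zero fish => zero finds add add finds add add add zero add V zero fish   [Q → finds add add]
zero finds add add finds add add add zero add V zero fish => zero finds add add finds add add add zero add Q add zero fish   [V → Q add]
zero finds add add finds add add add zero add Q add zero fish => zero finds add add finds add add add zero add Q fish add add zero fish   [Q → Q fish add]
zero finds add add finds add add add zero add Q fish add add zero fish => zero finds add add finds add add add zero add finds add add fish add add zero fish   [Q → finds add add]

S => V Q fish => zero finds Q fish => zero finds add V zero fish => zero finds add Q add V zero fish => zero finds add add V zero add V zero fish => zero finds add add Q add zero add V zero fish => zero finds add add finds add add add zero add V zero fish => zero finds add add finds add add add zero add Q add zero fish => zero finds add add finds add add add zero add Q fish add add zero fish => zero finds add add finds add add add zero add finds add add fish add add zero fish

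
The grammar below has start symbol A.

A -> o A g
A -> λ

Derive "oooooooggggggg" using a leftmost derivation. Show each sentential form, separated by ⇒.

A ⇒ oAg ⇒ ooAgg ⇒ oooAggg ⇒ ooooAgggg ⇒ oooooAggggg ⇒ ooooooAgggggg ⇒ oooooooAggggggg ⇒ oooooooggggggg

A ⇒ oAg   [A -> o A g]
oAg ⇒ ooAgg   [A -> o A g]
ooAgg ⇒ oooAggg   [A -> o A g]
oooAggg ⇒ ooooAgggg   [A -> o A g]
ooooAgggg ⇒ oooooAggggg   [A -> o A g]
oooooAggggg ⇒ ooooooAgggggg   [A -> o A g]
ooooooAgggggg ⇒ oooooooAggggggg   [A -> o A g]
oooooooAggggggg ⇒ oooooooggggggg   [A -> λ]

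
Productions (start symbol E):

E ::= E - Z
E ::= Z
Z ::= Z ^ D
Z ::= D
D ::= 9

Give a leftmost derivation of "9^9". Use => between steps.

E=>Z=>Z^D=>D^D=>9^D=>9^9

E => Z   [E ::= Z]
Z => Z^D   [Z ::= Z ^ D]
Z^D => D^D   [Z ::= D]
D^D => 9^D   [D ::= 9]
9^D => 9^9   [D ::= 9]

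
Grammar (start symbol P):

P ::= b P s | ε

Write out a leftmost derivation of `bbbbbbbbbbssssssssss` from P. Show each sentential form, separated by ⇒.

P⇒bPs⇒bbPss⇒bbbPsss⇒bbbbPssss⇒bbbbbPsssss⇒bbbbbbPssssss⇒bbbbbbbPsssssss⇒bbbbbbbbPssssssss⇒bbbbbbbbbPsssssssss⇒bbbbbbbbbbPssssssssss⇒bbbbbbbbbbssssssssss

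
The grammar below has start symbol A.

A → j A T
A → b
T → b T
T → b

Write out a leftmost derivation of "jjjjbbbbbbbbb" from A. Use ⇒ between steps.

A ⇒ jAT   [A → j A T]
jAT ⇒ jjATT   [A → j A T]
jjATT ⇒ jjjATTT   [A → j A T]
jjjATTT ⇒ jjjjATTTT   [A → j A T]
jjjjATTTT ⇒ jjjjbTTTT   [A → b]
jjjjbTTTT ⇒ jjjjbbTTTT   [T → b T]
jjjjbbTTTT ⇒ jjjjbbbTTTT   [T → b T]
jjjjbbbTTTT ⇒ jjjjbbbbTTT   [T → b]
jjjjbbbbTTT ⇒ jjjjbbbbbTTT   [T → b T]
jjjjbbbbbTTT ⇒ jjjjbbbbbbTT   [T → b]
jjjjbbbbbbTT ⇒ jjjjbbbbbbbT   [T → b]
jjjjbbbbbbbT ⇒ jjjjbbbbbbbbT   [T → b T]
jjjjbbbbbbbbT ⇒ jjjjbbbbbbbbb   [T → b]

A ⇒ jAT ⇒ jjATT ⇒ jjjATTT ⇒ jjjjATTTT ⇒ jjjjbTTTT ⇒ jjjjbbTTTT ⇒ jjjjbbbTTTT ⇒ jjjjbbbbTTT ⇒ jjjjbbbbbTTT ⇒ jjjjbbbbbbTT ⇒ jjjjbbbbbbbT ⇒ jjjjbbbbbbbbT ⇒ jjjjbbbbbbbbb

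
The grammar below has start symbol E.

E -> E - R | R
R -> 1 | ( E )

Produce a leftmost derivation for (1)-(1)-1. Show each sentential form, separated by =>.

E => E-R => E-R-R => R-R-R => (E)-R-R => (R)-R-R => (1)-R-R => (1)-(E)-R => (1)-(R)-R => (1)-(1)-R => (1)-(1)-1

E => E-R   [E -> E - R]
E-R => E-R-R   [E -> E - R]
E-R-R => R-R-R   [E -> R]
R-R-R => (E)-R-R   [R -> ( E )]
(E)-R-R => (R)-R-R   [E -> R]
(R)-R-R => (1)-R-R   [R -> 1]
(1)-R-R => (1)-(E)-R   [R -> ( E )]
(1)-(E)-R => (1)-(R)-R   [E -> R]
(1)-(R)-R => (1)-(1)-R   [R -> 1]
(1)-(1)-R => (1)-(1)-1   [R -> 1]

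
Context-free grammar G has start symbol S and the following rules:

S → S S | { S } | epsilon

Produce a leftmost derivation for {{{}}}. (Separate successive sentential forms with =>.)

S => {S} => {SS} => {{S}S} => {{{S}}S} => {{{}}S} => {{{}}}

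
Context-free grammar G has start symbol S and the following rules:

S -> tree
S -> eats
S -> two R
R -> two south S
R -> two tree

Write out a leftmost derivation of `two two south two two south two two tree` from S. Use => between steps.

S => two R   [S -> two R]
two R => two two south S   [R -> two south S]
two two south S => two two south two R   [S -> two R]
two two south two R => two two south two two south S   [R -> two south S]
two two south two two south S => two two south two two south two R   [S -> two R]
two two south two two south two R => two two south two two south two two tree   [R -> two tree]

S => two R => two two south S => two two south two R => two two south two two south S => two two south two two south two R => two two south two two south two two tree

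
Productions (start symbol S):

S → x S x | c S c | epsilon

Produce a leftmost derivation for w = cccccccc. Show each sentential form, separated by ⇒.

S ⇒ cSc ⇒ ccScc ⇒ cccSccc ⇒ ccccScccc ⇒ cccccccc

S ⇒ cSc   [S → c S c]
cSc ⇒ ccScc   [S → c S c]
ccScc ⇒ cccSccc   [S → c S c]
cccSccc ⇒ ccccScccc   [S → c S c]
ccccScccc ⇒ cccccccc   [S → epsilon]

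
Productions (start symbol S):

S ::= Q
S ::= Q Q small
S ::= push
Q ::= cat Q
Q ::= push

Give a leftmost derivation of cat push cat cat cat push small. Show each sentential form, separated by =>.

S => Q Q small   [S ::= Q Q small]
Q Q small => cat Q Q small   [Q ::= cat Q]
cat Q Q small => cat push Q small   [Q ::= push]
cat push Q small => cat push cat Q small   [Q ::= cat Q]
cat push cat Q small => cat push cat cat Q small   [Q ::= cat Q]
cat push cat cat Q small => cat push cat cat cat Q small   [Q ::= cat Q]
cat push cat cat cat Q small => cat push cat cat cat push small   [Q ::= push]

S => Q Q small => cat Q Q small => cat push Q small => cat push cat Q small => cat push cat cat Q small => cat push cat cat cat Q small => cat push cat cat cat push small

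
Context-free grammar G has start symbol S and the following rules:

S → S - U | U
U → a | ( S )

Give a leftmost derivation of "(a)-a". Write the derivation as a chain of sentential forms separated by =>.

S => S-U => U-U => (S)-U => (U)-U => (a)-U => (a)-a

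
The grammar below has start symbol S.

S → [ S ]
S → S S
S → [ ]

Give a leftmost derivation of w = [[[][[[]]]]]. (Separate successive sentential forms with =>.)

S => [S]   [S → [ S ]]
[S] => [[S]]   [S → [ S ]]
[[S]] => [[SS]]   [S → S S]
[[SS]] => [[[]S]]   [S → [ ]]
[[[]S]] => [[[][S]]]   [S → [ S ]]
[[[][S]]] => [[[][[S]]]]   [S → [ S ]]
[[[][[S]]]] => [[[][[[]]]]]   [S → [ ]]

S => [S] => [[S]] => [[SS]] => [[[]S]] => [[[][S]]] => [[[][[S]]]] => [[[][[[]]]]]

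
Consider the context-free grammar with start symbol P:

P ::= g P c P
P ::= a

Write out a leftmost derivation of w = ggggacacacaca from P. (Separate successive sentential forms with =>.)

P => gPcP   [P ::= g P c P]
gPcP => ggPcPcP   [P ::= g P c P]
ggPcPcP => gggPcPcPcP   [P ::= g P c P]
gggPcPcPcP => ggggPcPcPcPcP   [P ::= g P c P]
ggggPcPcPcPcP => ggggacPcPcPcP   [P ::= a]
ggggacPcPcPcP => ggggacacPcPcP   [P ::= a]
ggggacacPcPcP => ggggacacacPcP   [P ::= a]
ggggacacacPcP => ggggacacacacP   [P ::= a]
ggggacacacacP => ggggacacacaca   [P ::= a]

P=>gPcP=>ggPcPcP=>gggPcPcPcP=>ggggPcPcPcPcP=>ggggacPcPcPcP=>ggggacacPcPcP=>ggggacacacPcP=>ggggacacacacP=>ggggacacacaca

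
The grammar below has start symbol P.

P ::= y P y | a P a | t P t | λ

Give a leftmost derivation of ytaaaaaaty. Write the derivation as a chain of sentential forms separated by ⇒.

P ⇒ yPy   [P ::= y P y]
yPy ⇒ ytPty   [P ::= t P t]
ytPty ⇒ ytaPaty   [P ::= a P a]
ytaPaty ⇒ ytaaPaaty   [P ::= a P a]
ytaaPaaty ⇒ ytaaaPaaaty   [P ::= a P a]
ytaaaPaaaty ⇒ ytaaaaaaty   [P ::= λ]

P⇒yPy⇒ytPty⇒ytaPaty⇒ytaaPaaty⇒ytaaaPaaaty⇒ytaaaaaaty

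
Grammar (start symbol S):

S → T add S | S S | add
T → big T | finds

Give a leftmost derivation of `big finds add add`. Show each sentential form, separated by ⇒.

S ⇒ T add S ⇒ big T add S ⇒ big finds add S ⇒ big finds add add

S ⇒ T add S   [S → T add S]
T add S ⇒ big T add S   [T → big T]
big T add S ⇒ big finds add S   [T → finds]
big finds add S ⇒ big finds add add   [S → add]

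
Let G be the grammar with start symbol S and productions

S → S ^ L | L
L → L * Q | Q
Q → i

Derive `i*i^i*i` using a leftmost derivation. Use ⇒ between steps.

S ⇒ S^L ⇒ L^L ⇒ L*Q^L ⇒ Q*Q^L ⇒ i*Q^L ⇒ i*i^L ⇒ i*i^L*Q ⇒ i*i^Q*Q ⇒ i*i^i*Q ⇒ i*i^i*i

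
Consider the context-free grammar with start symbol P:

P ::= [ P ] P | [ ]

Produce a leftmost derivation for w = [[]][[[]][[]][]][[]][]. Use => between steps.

P => [P]P   [P ::= [ P ] P]
[P]P => [[]]P   [P ::= [ ]]
[[]]P => [[]][P]P   [P ::= [ P ] P]
[[]][P]P => [[]][[P]P]P   [P ::= [ P ] P]
[[]][[P]P]P => [[]][[[]]P]P   [P ::= [ ]]
[[]][[[]]P]P => [[]][[[]][P]P]P   [P ::= [ P ] P]
[[]][[[]][P]P]P => [[]][[[]][[]]P]P   [P ::= [ ]]
[[]][[[]][[]]P]P => [[]][[[]][[]][]]P   [P ::= [ ]]
[[]][[[]][[]][]]P => [[]][[[]][[]][]][P]P   [P ::= [ P ] P]
[[]][[[]][[]][]][P]P => [[]][[[]][[]][]][[]]P   [P ::= [ ]]
[[]][[[]][[]][]][[]]P => [[]][[[]][[]][]][[]][]   [P ::= [ ]]

P => [P]P => [[]]P => [[]][P]P => [[]][[P]P]P => [[]][[[]]P]P => [[]][[[]][P]P]P => [[]][[[]][[]]P]P => [[]][[[]][[]][]]P => [[]][[[]][[]][]][P]P => [[]][[[]][[]][]][[]]P => [[]][[[]][[]][]][[]][]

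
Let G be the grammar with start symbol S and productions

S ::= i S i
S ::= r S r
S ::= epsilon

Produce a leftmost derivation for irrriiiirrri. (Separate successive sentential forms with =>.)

S => iSi   [S ::= i S i]
iSi => irSri   [S ::= r S r]
irSri => irrSrri   [S ::= r S r]
irrSrri => irrrSrrri   [S ::= r S r]
irrrSrrri => irrriSirrri   [S ::= i S i]
irrriSirrri => irrriiSiirrri   [S ::= i S i]
irrriiSiirrri => irrriiiirrri   [S ::= epsilon]

S => iSi => irSri => irrSrri => irrrSrrri => irrriSirrri => irrriiSiirrri => irrriiiirrri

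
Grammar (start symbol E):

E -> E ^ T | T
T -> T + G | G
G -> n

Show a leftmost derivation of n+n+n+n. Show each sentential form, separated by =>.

E => T   [E -> T]
T => T+G   [T -> T + G]
T+G => T+G+G   [T -> T + G]
T+G+G => T+G+G+G   [T -> T + G]
T+G+G+G => G+G+G+G   [T -> G]
G+G+G+G => n+G+G+G   [G -> n]
n+G+G+G => n+n+G+G   [G -> n]
n+n+G+G => n+n+n+G   [G -> n]
n+n+n+G => n+n+n+n   [G -> n]

E => T => T+G => T+G+G => T+G+G+G => G+G+G+G => n+G+G+G => n+n+G+G => n+n+n+G => n+n+n+n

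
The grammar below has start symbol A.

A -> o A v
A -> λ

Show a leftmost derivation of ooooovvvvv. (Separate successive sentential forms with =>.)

A => oAv => ooAvv => oooAvvv => ooooAvvvv => oooooAvvvvv => ooooovvvvv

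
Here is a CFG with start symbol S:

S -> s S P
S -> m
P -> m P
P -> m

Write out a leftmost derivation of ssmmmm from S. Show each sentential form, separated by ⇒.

S ⇒ sSP ⇒ ssSPP ⇒ ssmPP ⇒ ssmmPP ⇒ ssmmmP ⇒ ssmmmm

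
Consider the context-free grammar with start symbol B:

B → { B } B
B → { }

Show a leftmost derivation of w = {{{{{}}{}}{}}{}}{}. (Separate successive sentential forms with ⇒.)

B ⇒ {B}B   [B → { B } B]
{B}B ⇒ {{B}B}B   [B → { B } B]
{{B}B}B ⇒ {{{B}B}B}B   [B → { B } B]
{{{B}B}B}B ⇒ {{{{B}B}B}B}B   [B → { B } B]
{{{{B}B}B}B}B ⇒ {{{{{}}B}B}B}B   [B → { }]
{{{{{}}B}B}B}B ⇒ {{{{{}}{}}B}B}B   [B → { }]
{{{{{}}{}}B}B}B ⇒ {{{{{}}{}}{}}B}B   [B → { }]
{{{{{}}{}}{}}B}B ⇒ {{{{{}}{}}{}}{}}B   [B → { }]
{{{{{}}{}}{}}{}}B ⇒ {{{{{}}{}}{}}{}}{}   [B → { }]

B ⇒ {B}B ⇒ {{B}B}B ⇒ {{{B}B}B}B ⇒ {{{{B}B}B}B}B ⇒ {{{{{}}B}B}B}B ⇒ {{{{{}}{}}B}B}B ⇒ {{{{{}}{}}{}}B}B ⇒ {{{{{}}{}}{}}{}}B ⇒ {{{{{}}{}}{}}{}}{}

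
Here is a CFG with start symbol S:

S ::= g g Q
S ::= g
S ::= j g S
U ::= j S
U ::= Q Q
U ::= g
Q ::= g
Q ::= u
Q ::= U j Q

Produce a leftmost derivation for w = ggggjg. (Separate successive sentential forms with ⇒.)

S⇒ggQ⇒ggUjQ⇒ggQQjQ⇒gggQjQ⇒ggggjQ⇒ggggjg

S ⇒ ggQ   [S ::= g g Q]
ggQ ⇒ ggUjQ   [Q ::= U j Q]
ggUjQ ⇒ ggQQjQ   [U ::= Q Q]
ggQQjQ ⇒ gggQjQ   [Q ::= g]
gggQjQ ⇒ ggggjQ   [Q ::= g]
ggggjQ ⇒ ggggjg   [Q ::= g]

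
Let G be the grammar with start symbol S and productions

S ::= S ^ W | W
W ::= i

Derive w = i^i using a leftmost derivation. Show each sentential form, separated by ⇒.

S ⇒ S^W   [S ::= S ^ W]
S^W ⇒ W^W   [S ::= W]
W^W ⇒ i^W   [W ::= i]
i^W ⇒ i^i   [W ::= i]

S ⇒ S^W ⇒ W^W ⇒ i^W ⇒ i^i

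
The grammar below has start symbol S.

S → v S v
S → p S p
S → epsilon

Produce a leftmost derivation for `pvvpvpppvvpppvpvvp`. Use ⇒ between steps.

S ⇒ pSp ⇒ pvSvp ⇒ pvvSvvp ⇒ pvvpSpvvp ⇒ pvvpvSvpvvp ⇒ pvvpvpSpvpvvp ⇒ pvvpvppSppvpvvp ⇒ pvvpvpppSpppvpvvp ⇒ pvvpvpppvSvpppvpvvp ⇒ pvvpvpppvvpppvpvvp

S ⇒ pSp   [S → p S p]
pSp ⇒ pvSvp   [S → v S v]
pvSvp ⇒ pvvSvvp   [S → v S v]
pvvSvvp ⇒ pvvpSpvvp   [S → p S p]
pvvpSpvvp ⇒ pvvpvSvpvvp   [S → v S v]
pvvpvSvpvvp ⇒ pvvpvpSpvpvvp   [S → p S p]
pvvpvpSpvpvvp ⇒ pvvpvppSppvpvvp   [S → p S p]
pvvpvppSppvpvvp ⇒ pvvpvpppSpppvpvvp   [S → p S p]
pvvpvpppSpppvpvvp ⇒ pvvpvpppvSvpppvpvvp   [S → v S v]
pvvpvpppvSvpppvpvvp ⇒ pvvpvpppvvpppvpvvp   [S → epsilon]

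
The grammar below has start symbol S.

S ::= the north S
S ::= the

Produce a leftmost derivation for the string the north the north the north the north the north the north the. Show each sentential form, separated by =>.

S => the north S => the north the north S => the north the north the north S => the north the north the north the north S => the north the north the north the north the north S => the north the north the north the north the north the north S => the north the north the north the north the north the north the

S => the north S   [S ::= the north S]
the north S => the north the north S   [S ::= the north S]
the north the north S => the north the north the north S   [S ::= the north S]
the north the north the north S => the north the north the north the north S   [S ::= the north S]
the north the north the north the north S => the north the north the north the north the north S   [S ::= the north S]
the north the north the north the north the north S => the north the north the north the north the north the north S   [S ::= the north S]
the north the north the north the north the north the north S => the north the north the north the north the north the north the   [S ::= the]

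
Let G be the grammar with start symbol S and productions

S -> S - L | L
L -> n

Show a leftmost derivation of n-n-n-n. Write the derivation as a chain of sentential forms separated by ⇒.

S ⇒ S-L ⇒ S-L-L ⇒ S-L-L-L ⇒ L-L-L-L ⇒ n-L-L-L ⇒ n-n-L-L ⇒ n-n-n-L ⇒ n-n-n-n

S ⇒ S-L   [S -> S - L]
S-L ⇒ S-L-L   [S -> S - L]
S-L-L ⇒ S-L-L-L   [S -> S - L]
S-L-L-L ⇒ L-L-L-L   [S -> L]
L-L-L-L ⇒ n-L-L-L   [L -> n]
n-L-L-L ⇒ n-n-L-L   [L -> n]
n-n-L-L ⇒ n-n-n-L   [L -> n]
n-n-n-L ⇒ n-n-n-n   [L -> n]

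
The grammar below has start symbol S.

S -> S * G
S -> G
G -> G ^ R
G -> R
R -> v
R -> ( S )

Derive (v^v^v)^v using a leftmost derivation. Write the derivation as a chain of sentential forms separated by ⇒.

S ⇒ G   [S -> G]
G ⇒ G^R   [G -> G ^ R]
G^R ⇒ R^R   [G -> R]
R^R ⇒ (S)^R   [R -> ( S )]
(S)^R ⇒ (G)^R   [S -> G]
(G)^R ⇒ (G^R)^R   [G -> G ^ R]
(G^R)^R ⇒ (G^R^R)^R   [G -> G ^ R]
(G^R^R)^R ⇒ (R^R^R)^R   [G -> R]
(R^R^R)^R ⇒ (v^R^R)^R   [R -> v]
(v^R^R)^R ⇒ (v^v^R)^R   [R -> v]
(v^v^R)^R ⇒ (v^v^v)^R   [R -> v]
(v^v^v)^R ⇒ (v^v^v)^v   [R -> v]

S ⇒ G ⇒ G^R ⇒ R^R ⇒ (S)^R ⇒ (G)^R ⇒ (G^R)^R ⇒ (G^R^R)^R ⇒ (R^R^R)^R ⇒ (v^R^R)^R ⇒ (v^v^R)^R ⇒ (v^v^v)^R ⇒ (v^v^v)^v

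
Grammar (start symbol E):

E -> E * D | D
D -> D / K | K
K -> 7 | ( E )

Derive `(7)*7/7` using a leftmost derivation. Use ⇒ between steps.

E ⇒ E*D ⇒ D*D ⇒ K*D ⇒ (E)*D ⇒ (D)*D ⇒ (K)*D ⇒ (7)*D ⇒ (7)*D/K ⇒ (7)*K/K ⇒ (7)*7/K ⇒ (7)*7/7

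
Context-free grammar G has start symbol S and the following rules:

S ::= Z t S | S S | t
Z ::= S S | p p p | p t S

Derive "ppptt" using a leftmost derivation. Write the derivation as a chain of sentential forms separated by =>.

S => ZtS => ppptS => ppptt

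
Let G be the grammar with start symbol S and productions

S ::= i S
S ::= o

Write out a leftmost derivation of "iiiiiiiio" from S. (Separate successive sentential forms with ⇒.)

S ⇒ iS ⇒ iiS ⇒ iiiS ⇒ iiiiS ⇒ iiiiiS ⇒ iiiiiiS ⇒ iiiiiiiS ⇒ iiiiiiiiS ⇒ iiiiiiiio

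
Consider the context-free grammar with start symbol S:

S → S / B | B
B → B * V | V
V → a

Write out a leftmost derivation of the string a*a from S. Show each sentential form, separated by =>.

S => B => B*V => V*V => a*V => a*a

S => B   [S → B]
B => B*V   [B → B * V]
B*V => V*V   [B → V]
V*V => a*V   [V → a]
a*V => a*a   [V → a]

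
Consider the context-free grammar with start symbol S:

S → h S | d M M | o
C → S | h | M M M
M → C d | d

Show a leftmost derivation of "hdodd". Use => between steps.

S=>hS=>hdMM=>hdCdM=>hdSdM=>hdodM=>hdodd

S => hS   [S → h S]
hS => hdMM   [S → d M M]
hdMM => hdCdM   [M → C d]
hdCdM => hdSdM   [C → S]
hdSdM => hdodM   [S → o]
hdodM => hdodd   [M → d]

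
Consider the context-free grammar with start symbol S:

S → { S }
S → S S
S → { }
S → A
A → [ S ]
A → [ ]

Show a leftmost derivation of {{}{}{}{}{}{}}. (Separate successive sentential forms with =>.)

S=>{S}=>{SS}=>{SSS}=>{SSSS}=>{SSSSS}=>{SSSSSS}=>{{}SSSSS}=>{{}{}SSSS}=>{{}{}{}SSS}=>{{}{}{}{}SS}=>{{}{}{}{}{}S}=>{{}{}{}{}{}{}}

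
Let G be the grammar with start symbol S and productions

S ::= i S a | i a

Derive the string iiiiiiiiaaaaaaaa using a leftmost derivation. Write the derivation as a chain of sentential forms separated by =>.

S => iSa => iiSaa => iiiSaaa => iiiiSaaaa => iiiiiSaaaaa => iiiiiiSaaaaaa => iiiiiiiSaaaaaaa => iiiiiiiiaaaaaaaa

S => iSa   [S ::= i S a]
iSa => iiSaa   [S ::= i S a]
iiSaa => iiiSaaa   [S ::= i S a]
iiiSaaa => iiiiSaaaa   [S ::= i S a]
iiiiSaaaa => iiiiiSaaaaa   [S ::= i S a]
iiiiiSaaaaa => iiiiiiSaaaaaa   [S ::= i S a]
iiiiiiSaaaaaa => iiiiiiiSaaaaaaa   [S ::= i S a]
iiiiiiiSaaaaaaa => iiiiiiiiaaaaaaaa   [S ::= i a]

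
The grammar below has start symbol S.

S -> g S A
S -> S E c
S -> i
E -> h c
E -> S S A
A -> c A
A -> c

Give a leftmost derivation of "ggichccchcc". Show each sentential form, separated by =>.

S => SEc   [S -> S E c]
SEc => gSAEc   [S -> g S A]
gSAEc => gSEcAEc   [S -> S E c]
gSEcAEc => ggSAEcAEc   [S -> g S A]
ggSAEcAEc => ggiAEcAEc   [S -> i]
ggiAEcAEc => ggicEcAEc   [A -> c]
ggicEcAEc => ggichccAEc   [E -> h c]
ggichccAEc => ggichcccEc   [A -> c]
ggichcccEc => ggichccchcc   [E -> h c]

S=>SEc=>gSAEc=>gSEcAEc=>ggSAEcAEc=>ggiAEcAEc=>ggicEcAEc=>ggichccAEc=>ggichcccEc=>ggichccchcc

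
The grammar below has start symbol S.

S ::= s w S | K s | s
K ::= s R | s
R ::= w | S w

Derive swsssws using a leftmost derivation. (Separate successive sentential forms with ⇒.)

S⇒swS⇒swKs⇒swsRs⇒swsSws⇒swsKsws⇒swsssws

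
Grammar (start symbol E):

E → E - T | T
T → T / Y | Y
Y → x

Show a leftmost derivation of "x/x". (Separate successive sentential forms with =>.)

E => T => T/Y => Y/Y => x/Y => x/x

E => T   [E → T]
T => T/Y   [T → T / Y]
T/Y => Y/Y   [T → Y]
Y/Y => x/Y   [Y → x]
x/Y => x/x   [Y → x]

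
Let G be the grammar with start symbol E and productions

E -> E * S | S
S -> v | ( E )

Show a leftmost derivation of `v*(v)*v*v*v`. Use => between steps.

E => E*S   [E -> E * S]
E*S => E*S*S   [E -> E * S]
E*S*S => E*S*S*S   [E -> E * S]
E*S*S*S => E*S*S*S*S   [E -> E * S]
E*S*S*S*S => S*S*S*S*S   [E -> S]
S*S*S*S*S => v*S*S*S*S   [S -> v]
v*S*S*S*S => v*(E)*S*S*S   [S -> ( E )]
v*(E)*S*S*S => v*(S)*S*S*S   [E -> S]
v*(S)*S*S*S => v*(v)*S*S*S   [S -> v]
v*(v)*S*S*S => v*(v)*v*S*S   [S -> v]
v*(v)*v*S*S => v*(v)*v*v*S   [S -> v]
v*(v)*v*v*S => v*(v)*v*v*v   [S -> v]

E=>E*S=>E*S*S=>E*S*S*S=>E*S*S*S*S=>S*S*S*S*S=>v*S*S*S*S=>v*(E)*S*S*S=>v*(S)*S*S*S=>v*(v)*S*S*S=>v*(v)*v*S*S=>v*(v)*v*v*S=>v*(v)*v*v*v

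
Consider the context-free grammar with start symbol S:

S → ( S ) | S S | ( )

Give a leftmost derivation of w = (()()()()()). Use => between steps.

S => (S)   [S → ( S )]
(S) => (SS)   [S → S S]
(SS) => (SSS)   [S → S S]
(SSS) => (()SS)   [S → ( )]
(()SS) => (()SSS)   [S → S S]
(()SSS) => (()SSSS)   [S → S S]
(()SSSS) => (()()SSS)   [S → ( )]
(()()SSS) => (()()()SS)   [S → ( )]
(()()()SS) => (()()()()S)   [S → ( )]
(()()()()S) => (()()()()())   [S → ( )]

S => (S) => (SS) => (SSS) => (()SS) => (()SSS) => (()SSSS) => (()()SSS) => (()()()SS) => (()()()()S) => (()()()()())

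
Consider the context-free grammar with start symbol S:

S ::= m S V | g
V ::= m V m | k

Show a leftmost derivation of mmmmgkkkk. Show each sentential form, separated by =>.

S => mSV   [S ::= m S V]
mSV => mmSVV   [S ::= m S V]
mmSVV => mmmSVVV   [S ::= m S V]
mmmSVVV => mmmmSVVVV   [S ::= m S V]
mmmmSVVVV => mmmmgVVVV   [S ::= g]
mmmmgVVVV => mmmmgkVVV   [V ::= k]
mmmmgkVVV => mmmmgkkVV   [V ::= k]
mmmmgkkVV => mmmmgkkkV   [V ::= k]
mmmmgkkkV => mmmmgkkkk   [V ::= k]

S => mSV => mmSVV => mmmSVVV => mmmmSVVVV => mmmmgVVVV => mmmmgkVVV => mmmmgkkVV => mmmmgkkkV => mmmmgkkkk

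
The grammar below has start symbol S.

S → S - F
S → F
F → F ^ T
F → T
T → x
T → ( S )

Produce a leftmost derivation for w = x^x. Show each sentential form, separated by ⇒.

S ⇒ F   [S → F]
F ⇒ F^T   [F → F ^ T]
F^T ⇒ T^T   [F → T]
T^T ⇒ x^T   [T → x]
x^T ⇒ x^x   [T → x]

S ⇒ F ⇒ F^T ⇒ T^T ⇒ x^T ⇒ x^x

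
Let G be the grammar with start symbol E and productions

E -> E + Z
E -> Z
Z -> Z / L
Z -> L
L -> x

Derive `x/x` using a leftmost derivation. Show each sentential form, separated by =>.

E => Z => Z/L => L/L => x/L => x/x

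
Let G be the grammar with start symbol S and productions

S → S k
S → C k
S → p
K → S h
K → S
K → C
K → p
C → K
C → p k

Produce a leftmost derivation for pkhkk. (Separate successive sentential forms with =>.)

S => Sk   [S → S k]
Sk => Ckk   [S → C k]
Ckk => Kkk   [C → K]
Kkk => Shkk   [K → S h]
Shkk => Skhkk   [S → S k]
Skhkk => pkhkk   [S → p]

S => Sk => Ckk => Kkk => Shkk => Skhkk => pkhkk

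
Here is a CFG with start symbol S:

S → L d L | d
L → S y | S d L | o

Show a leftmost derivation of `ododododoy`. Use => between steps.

S => LdL   [S → L d L]
LdL => odL   [L → o]
odL => odSy   [L → S y]
odSy => odLdLy   [S → L d L]
odLdLy => odSdLdLy   [L → S d L]
odSdLdLy => odLdLdLdLy   [S → L d L]
odLdLdLdLy => ododLdLdLy   [L → o]
ododLdLdLy => odododLdLy   [L → o]
odododLdLy => ododododLy   [L → o]
ododododLy => ododododoy   [L → o]

S => LdL => odL => odSy => odLdLy => odSdLdLy => odLdLdLdLy => ododLdLdLy => odododLdLy => ododododLy => ododododoy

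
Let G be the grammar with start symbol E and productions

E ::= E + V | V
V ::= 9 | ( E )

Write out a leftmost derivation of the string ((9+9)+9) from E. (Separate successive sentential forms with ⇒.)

E ⇒ V ⇒ (E) ⇒ (E+V) ⇒ (V+V) ⇒ ((E)+V) ⇒ ((E+V)+V) ⇒ ((V+V)+V) ⇒ ((9+V)+V) ⇒ ((9+9)+V) ⇒ ((9+9)+9)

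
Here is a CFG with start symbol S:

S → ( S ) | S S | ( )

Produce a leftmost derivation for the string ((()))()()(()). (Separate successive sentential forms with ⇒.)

S ⇒ SS   [S → S S]
SS ⇒ SSS   [S → S S]
SSS ⇒ SSSS   [S → S S]
SSSS ⇒ (S)SSS   [S → ( S )]
(S)SSS ⇒ ((S))SSS   [S → ( S )]
((S))SSS ⇒ ((()))SSS   [S → ( )]
((()))SSS ⇒ ((()))()SS   [S → ( )]
((()))()SS ⇒ ((()))()()S   [S → ( )]
((()))()()S ⇒ ((()))()()(S)   [S → ( S )]
((()))()()(S) ⇒ ((()))()()(())   [S → ( )]

S⇒SS⇒SSS⇒SSSS⇒(S)SSS⇒((S))SSS⇒((()))SSS⇒((()))()SS⇒((()))()()S⇒((()))()()(S)⇒((()))()()(())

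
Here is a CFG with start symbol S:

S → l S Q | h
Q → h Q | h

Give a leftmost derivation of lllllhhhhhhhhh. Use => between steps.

S => lSQ => llSQQ => lllSQQQ => llllSQQQQ => lllllSQQQQQ => lllllhQQQQQ => lllllhhQQQQQ => lllllhhhQQQQQ => lllllhhhhQQQQQ => lllllhhhhhQQQQ => lllllhhhhhhQQQ => lllllhhhhhhhQQ => lllllhhhhhhhhQ => lllllhhhhhhhhh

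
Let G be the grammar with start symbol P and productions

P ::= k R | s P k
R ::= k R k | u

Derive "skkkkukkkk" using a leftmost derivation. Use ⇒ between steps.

P⇒sPk⇒skRk⇒skkRkk⇒skkkRkkk⇒skkkkRkkkk⇒skkkkukkkk

P ⇒ sPk   [P ::= s P k]
sPk ⇒ skRk   [P ::= k R]
skRk ⇒ skkRkk   [R ::= k R k]
skkRkk ⇒ skkkRkkk   [R ::= k R k]
skkkRkkk ⇒ skkkkRkkkk   [R ::= k R k]
skkkkRkkkk ⇒ skkkkukkkk   [R ::= u]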